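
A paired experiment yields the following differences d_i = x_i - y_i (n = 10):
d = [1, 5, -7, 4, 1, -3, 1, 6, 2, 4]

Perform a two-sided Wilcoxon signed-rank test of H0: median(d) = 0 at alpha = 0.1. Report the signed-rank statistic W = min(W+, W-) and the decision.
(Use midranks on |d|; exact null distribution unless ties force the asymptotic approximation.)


Step 1: Drop any zero differences (none here) and take |d_i|.
|d| = [1, 5, 7, 4, 1, 3, 1, 6, 2, 4]
Step 2: Midrank |d_i| (ties get averaged ranks).
ranks: |1|->2, |5|->8, |7|->10, |4|->6.5, |1|->2, |3|->5, |1|->2, |6|->9, |2|->4, |4|->6.5
Step 3: Attach original signs; sum ranks with positive sign and with negative sign.
W+ = 2 + 8 + 6.5 + 2 + 2 + 9 + 4 + 6.5 = 40
W- = 10 + 5 = 15
(Check: W+ + W- = 55 should equal n(n+1)/2 = 55.)
Step 4: Test statistic W = min(W+, W-) = 15.
Step 5: Ties in |d|, so use the tie-corrected normal approximation.
        E[W] = n(n+1)/4 = 10*11/4 = 27.5.
        Tie groups: |d|=1 (t=3), |d|=4 (t=2); sum(t^3 - t) = 30.
        Var[W] = n(n+1)(2n+1)/24 - sum(t^3-t)/48 = 2310/24 - 30/48 = 95.625.
        z = (W - E[W]) / sqrt(Var[W]) = (15 - 27.5) / 9.7788 = -1.2783.
        Two-sided p = 2*Phi(z) = 0.201152.
Step 6: alpha = 0.1. fail to reject H0.

W+ = 40, W- = 15, W = min = 15, p = 0.201152, fail to reject H0.


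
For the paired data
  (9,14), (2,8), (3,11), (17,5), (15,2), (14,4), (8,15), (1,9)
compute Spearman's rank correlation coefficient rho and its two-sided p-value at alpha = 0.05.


Step 1: Rank x and y separately (midranks; no ties here).
rank(x): 9->5, 2->2, 3->3, 17->8, 15->7, 14->6, 8->4, 1->1
rank(y): 14->7, 8->4, 11->6, 5->3, 2->1, 4->2, 15->8, 9->5
Step 2: d_i = R_x(i) - R_y(i); compute d_i^2.
  (5-7)^2=4, (2-4)^2=4, (3-6)^2=9, (8-3)^2=25, (7-1)^2=36, (6-2)^2=16, (4-8)^2=16, (1-5)^2=16
sum(d^2) = 126.
Step 3: rho = 1 - 6*126 / (8*(8^2 - 1)) = 1 - 756/504 = -0.500000.
Step 4: Under H0, t = rho * sqrt((n-2)/(1-rho^2)) = -1.4142 ~ t(6).
Step 5: Two-sided p-value from the t-distribution with 6 df = 0.207031.
Step 6: alpha = 0.05. fail to reject H0.

rho = -0.5000, p = 0.207031, fail to reject H0 at alpha = 0.05.


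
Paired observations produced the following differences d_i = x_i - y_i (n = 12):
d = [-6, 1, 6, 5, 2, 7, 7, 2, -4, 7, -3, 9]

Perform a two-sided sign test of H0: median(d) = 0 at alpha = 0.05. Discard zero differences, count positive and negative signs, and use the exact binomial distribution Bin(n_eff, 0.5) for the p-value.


Step 1: Discard zero differences. Original n = 12; n_eff = number of nonzero differences = 12.
Nonzero differences (with sign): -6, +1, +6, +5, +2, +7, +7, +2, -4, +7, -3, +9
Step 2: Count signs: positive = 9, negative = 3.
Step 3: Under H0: P(positive) = 0.5, so the number of positives S ~ Bin(12, 0.5).
Step 4: Two-sided exact p-value = sum of Bin(12,0.5) probabilities at or below the observed probability = 0.145996.
Step 5: alpha = 0.05. fail to reject H0.

n_eff = 12, pos = 9, neg = 3, p = 0.145996, fail to reject H0.


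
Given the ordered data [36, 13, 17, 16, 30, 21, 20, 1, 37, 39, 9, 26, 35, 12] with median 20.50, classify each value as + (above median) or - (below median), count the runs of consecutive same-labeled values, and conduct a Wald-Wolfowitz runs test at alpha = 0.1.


Step 1: Compute median = 20.50; label A = above, B = below.
Labels in order: ABBBAABBAABAAB  (n_A = 7, n_B = 7)
Step 2: Count runs R = 8.
Step 3: Under H0 (random ordering), E[R] = 2*n_A*n_B/(n_A+n_B) + 1 = 2*7*7/14 + 1 = 8.0000.
        Var[R] = 2*n_A*n_B*(2*n_A*n_B - n_A - n_B) / ((n_A+n_B)^2 * (n_A+n_B-1)) = 8232/2548 = 3.2308.
        SD[R] = 1.7974.
Step 4: R = E[R], so z = 0 with no continuity correction.
Step 5: Two-sided p-value via normal approximation = 2*(1 - Phi(|z|)) = 1.000000.
Step 6: alpha = 0.1. fail to reject H0.

R = 8, z = 0.0000, p = 1.000000, fail to reject H0.


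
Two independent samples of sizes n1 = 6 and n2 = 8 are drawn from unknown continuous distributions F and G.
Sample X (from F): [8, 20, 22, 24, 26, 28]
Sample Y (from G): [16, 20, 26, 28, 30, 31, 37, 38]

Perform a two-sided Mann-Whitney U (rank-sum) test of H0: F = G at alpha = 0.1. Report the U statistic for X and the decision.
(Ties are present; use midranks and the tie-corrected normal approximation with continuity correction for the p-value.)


Step 1: Combine and sort all 14 observations; assign midranks.
sorted (value, group): (8,X), (16,Y), (20,X), (20,Y), (22,X), (24,X), (26,X), (26,Y), (28,X), (28,Y), (30,Y), (31,Y), (37,Y), (38,Y)
ranks: 8->1, 16->2, 20->3.5, 20->3.5, 22->5, 24->6, 26->7.5, 26->7.5, 28->9.5, 28->9.5, 30->11, 31->12, 37->13, 38->14
Step 2: Rank sum for X: R1 = 1 + 3.5 + 5 + 6 + 7.5 + 9.5 = 32.5.
Step 3: U_X = R1 - n1(n1+1)/2 = 32.5 - 6*7/2 = 32.5 - 21 = 11.5.
       U_Y = n1*n2 - U_X = 48 - 11.5 = 36.5.
Step 4: Ties are present, so use the tie-corrected normal approximation (with continuity correction) for the p-value.
Step 5: p-value = 0.120107; compare to alpha = 0.1. fail to reject H0.

U_X = 11.5, p = 0.120107, fail to reject H0 at alpha = 0.1.


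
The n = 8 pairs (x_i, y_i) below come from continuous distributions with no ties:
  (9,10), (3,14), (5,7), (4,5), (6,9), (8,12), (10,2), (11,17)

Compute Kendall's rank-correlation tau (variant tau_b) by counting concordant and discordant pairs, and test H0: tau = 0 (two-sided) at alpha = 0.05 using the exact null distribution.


Step 1: Enumerate the 28 unordered pairs (i,j) with i<j and classify each by sign(x_j-x_i) * sign(y_j-y_i).
  (1,2):dx=-6,dy=+4->D; (1,3):dx=-4,dy=-3->C; (1,4):dx=-5,dy=-5->C; (1,5):dx=-3,dy=-1->C
  (1,6):dx=-1,dy=+2->D; (1,7):dx=+1,dy=-8->D; (1,8):dx=+2,dy=+7->C; (2,3):dx=+2,dy=-7->D
  (2,4):dx=+1,dy=-9->D; (2,5):dx=+3,dy=-5->D; (2,6):dx=+5,dy=-2->D; (2,7):dx=+7,dy=-12->D
  (2,8):dx=+8,dy=+3->C; (3,4):dx=-1,dy=-2->C; (3,5):dx=+1,dy=+2->C; (3,6):dx=+3,dy=+5->C
  (3,7):dx=+5,dy=-5->D; (3,8):dx=+6,dy=+10->C; (4,5):dx=+2,dy=+4->C; (4,6):dx=+4,dy=+7->C
  (4,7):dx=+6,dy=-3->D; (4,8):dx=+7,dy=+12->C; (5,6):dx=+2,dy=+3->C; (5,7):dx=+4,dy=-7->D
  (5,8):dx=+5,dy=+8->C; (6,7):dx=+2,dy=-10->D; (6,8):dx=+3,dy=+5->C; (7,8):dx=+1,dy=+15->C
Step 2: C = 16, D = 12, total pairs = 28.
Step 3: tau = (C - D)/(n(n-1)/2) = (16 - 12)/28 = 0.142857.
Step 4: Exact two-sided p-value (enumerate n! = 40320 permutations of y under H0): p = 0.719544.
Step 5: alpha = 0.05. fail to reject H0.

tau_b = 0.1429 (C=16, D=12), p = 0.719544, fail to reject H0.


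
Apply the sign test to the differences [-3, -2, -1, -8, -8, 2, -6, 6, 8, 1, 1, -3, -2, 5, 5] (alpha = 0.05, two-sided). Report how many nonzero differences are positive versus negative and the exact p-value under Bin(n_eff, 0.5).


Step 1: Discard zero differences. Original n = 15; n_eff = number of nonzero differences = 15.
Nonzero differences (with sign): -3, -2, -1, -8, -8, +2, -6, +6, +8, +1, +1, -3, -2, +5, +5
Step 2: Count signs: positive = 7, negative = 8.
Step 3: Under H0: P(positive) = 0.5, so the number of positives S ~ Bin(15, 0.5).
Step 4: Two-sided exact p-value = sum of Bin(15,0.5) probabilities at or below the observed probability = 1.000000.
Step 5: alpha = 0.05. fail to reject H0.

n_eff = 15, pos = 7, neg = 8, p = 1.000000, fail to reject H0.


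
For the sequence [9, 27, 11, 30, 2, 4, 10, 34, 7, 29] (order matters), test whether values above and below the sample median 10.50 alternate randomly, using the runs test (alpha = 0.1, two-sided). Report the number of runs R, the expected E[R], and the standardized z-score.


Step 1: Compute median = 10.50; label A = above, B = below.
Labels in order: BAAABBBABA  (n_A = 5, n_B = 5)
Step 2: Count runs R = 6.
Step 3: Under H0 (random ordering), E[R] = 2*n_A*n_B/(n_A+n_B) + 1 = 2*5*5/10 + 1 = 6.0000.
        Var[R] = 2*n_A*n_B*(2*n_A*n_B - n_A - n_B) / ((n_A+n_B)^2 * (n_A+n_B-1)) = 2000/900 = 2.2222.
        SD[R] = 1.4907.
Step 4: R = E[R], so z = 0 with no continuity correction.
Step 5: Two-sided p-value via normal approximation = 2*(1 - Phi(|z|)) = 1.000000.
Step 6: alpha = 0.1. fail to reject H0.

R = 6, z = 0.0000, p = 1.000000, fail to reject H0.


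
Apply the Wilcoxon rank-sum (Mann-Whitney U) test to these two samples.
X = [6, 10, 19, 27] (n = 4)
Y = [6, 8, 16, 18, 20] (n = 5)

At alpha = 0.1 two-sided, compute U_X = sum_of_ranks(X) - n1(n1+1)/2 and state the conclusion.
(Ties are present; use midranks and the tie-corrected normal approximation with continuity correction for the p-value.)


Step 1: Combine and sort all 9 observations; assign midranks.
sorted (value, group): (6,X), (6,Y), (8,Y), (10,X), (16,Y), (18,Y), (19,X), (20,Y), (27,X)
ranks: 6->1.5, 6->1.5, 8->3, 10->4, 16->5, 18->6, 19->7, 20->8, 27->9
Step 2: Rank sum for X: R1 = 1.5 + 4 + 7 + 9 = 21.5.
Step 3: U_X = R1 - n1(n1+1)/2 = 21.5 - 4*5/2 = 21.5 - 10 = 11.5.
       U_Y = n1*n2 - U_X = 20 - 11.5 = 8.5.
Step 4: Ties are present, so use the tie-corrected normal approximation (with continuity correction) for the p-value.
Step 5: p-value = 0.805701; compare to alpha = 0.1. fail to reject H0.

U_X = 11.5, p = 0.805701, fail to reject H0 at alpha = 0.1.


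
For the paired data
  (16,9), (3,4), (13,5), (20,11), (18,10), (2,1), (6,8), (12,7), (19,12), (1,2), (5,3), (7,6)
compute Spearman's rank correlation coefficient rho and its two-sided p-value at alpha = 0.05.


Step 1: Rank x and y separately (midranks; no ties here).
rank(x): 16->9, 3->3, 13->8, 20->12, 18->10, 2->2, 6->5, 12->7, 19->11, 1->1, 5->4, 7->6
rank(y): 9->9, 4->4, 5->5, 11->11, 10->10, 1->1, 8->8, 7->7, 12->12, 2->2, 3->3, 6->6
Step 2: d_i = R_x(i) - R_y(i); compute d_i^2.
  (9-9)^2=0, (3-4)^2=1, (8-5)^2=9, (12-11)^2=1, (10-10)^2=0, (2-1)^2=1, (5-8)^2=9, (7-7)^2=0, (11-12)^2=1, (1-2)^2=1, (4-3)^2=1, (6-6)^2=0
sum(d^2) = 24.
Step 3: rho = 1 - 6*24 / (12*(12^2 - 1)) = 1 - 144/1716 = 0.916084.
Step 4: Under H0, t = rho * sqrt((n-2)/(1-rho^2)) = 7.2245 ~ t(10).
Step 5: Two-sided p-value from the t-distribution with 10 df = 0.000028.
Step 6: alpha = 0.05. reject H0.

rho = 0.9161, p = 0.000028, reject H0 at alpha = 0.05.


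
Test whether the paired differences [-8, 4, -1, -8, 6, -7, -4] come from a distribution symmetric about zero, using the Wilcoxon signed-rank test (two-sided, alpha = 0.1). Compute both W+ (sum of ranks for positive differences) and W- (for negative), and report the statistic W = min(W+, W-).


Step 1: Drop any zero differences (none here) and take |d_i|.
|d| = [8, 4, 1, 8, 6, 7, 4]
Step 2: Midrank |d_i| (ties get averaged ranks).
ranks: |8|->6.5, |4|->2.5, |1|->1, |8|->6.5, |6|->4, |7|->5, |4|->2.5
Step 3: Attach original signs; sum ranks with positive sign and with negative sign.
W+ = 2.5 + 4 = 6.5
W- = 6.5 + 1 + 6.5 + 5 + 2.5 = 21.5
(Check: W+ + W- = 28 should equal n(n+1)/2 = 28.)
Step 4: Test statistic W = min(W+, W-) = 6.5.
Step 5: Ties in |d|, so use the tie-corrected normal approximation.
        E[W] = n(n+1)/4 = 7*8/4 = 14.
        Tie groups: |d|=4 (t=2), |d|=8 (t=2); sum(t^3 - t) = 12.
        Var[W] = n(n+1)(2n+1)/24 - sum(t^3-t)/48 = 840/24 - 12/48 = 34.75.
        z = (W - E[W]) / sqrt(Var[W]) = (6.5 - 14) / 5.8949 = -1.2723.
        Two-sided p = 2*Phi(z) = 0.203272.
Step 6: alpha = 0.1. fail to reject H0.

W+ = 6.5, W- = 21.5, W = min = 6.5, p = 0.203272, fail to reject H0.


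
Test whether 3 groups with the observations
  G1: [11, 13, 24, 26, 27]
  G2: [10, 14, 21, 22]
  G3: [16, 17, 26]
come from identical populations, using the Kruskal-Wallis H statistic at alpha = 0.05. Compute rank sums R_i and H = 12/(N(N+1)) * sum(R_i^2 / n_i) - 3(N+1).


Step 1: Combine all N = 12 observations and assign midranks.
sorted (value, group, rank): (10,G2,1), (11,G1,2), (13,G1,3), (14,G2,4), (16,G3,5), (17,G3,6), (21,G2,7), (22,G2,8), (24,G1,9), (26,G1,10.5), (26,G3,10.5), (27,G1,12)
Step 2: Sum ranks within each group.
R_1 = 36.5 (n_1 = 5)
R_2 = 20 (n_2 = 4)
R_3 = 21.5 (n_3 = 3)
Step 3: H = 12/(N(N+1)) * sum(R_i^2/n_i) - 3(N+1)
     = 12/(12*13) * (36.5^2/5 + 20^2/4 + 21.5^2/3) - 3*13
     = 0.076923 * 520.533 - 39
     = 1.041026.
Step 4: Ties present; correction factor C = 1 - 6/(12^3 - 12) = 0.996503. Corrected H = 1.041026 / 0.996503 = 1.044678.
Step 5: Under H0, H ~ chi^2(2); p-value = 0.593131.
Step 6: alpha = 0.05. fail to reject H0.

H = 1.0447, df = 2, p = 0.593131, fail to reject H0.


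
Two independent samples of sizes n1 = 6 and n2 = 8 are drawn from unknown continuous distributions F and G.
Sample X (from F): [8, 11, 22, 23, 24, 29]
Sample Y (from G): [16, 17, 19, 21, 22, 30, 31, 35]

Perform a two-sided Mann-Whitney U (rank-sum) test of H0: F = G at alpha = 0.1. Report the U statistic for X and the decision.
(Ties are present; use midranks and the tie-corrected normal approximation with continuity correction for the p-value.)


Step 1: Combine and sort all 14 observations; assign midranks.
sorted (value, group): (8,X), (11,X), (16,Y), (17,Y), (19,Y), (21,Y), (22,X), (22,Y), (23,X), (24,X), (29,X), (30,Y), (31,Y), (35,Y)
ranks: 8->1, 11->2, 16->3, 17->4, 19->5, 21->6, 22->7.5, 22->7.5, 23->9, 24->10, 29->11, 30->12, 31->13, 35->14
Step 2: Rank sum for X: R1 = 1 + 2 + 7.5 + 9 + 10 + 11 = 40.5.
Step 3: U_X = R1 - n1(n1+1)/2 = 40.5 - 6*7/2 = 40.5 - 21 = 19.5.
       U_Y = n1*n2 - U_X = 48 - 19.5 = 28.5.
Step 4: Ties are present, so use the tie-corrected normal approximation (with continuity correction) for the p-value.
Step 5: p-value = 0.605180; compare to alpha = 0.1. fail to reject H0.

U_X = 19.5, p = 0.605180, fail to reject H0 at alpha = 0.1.


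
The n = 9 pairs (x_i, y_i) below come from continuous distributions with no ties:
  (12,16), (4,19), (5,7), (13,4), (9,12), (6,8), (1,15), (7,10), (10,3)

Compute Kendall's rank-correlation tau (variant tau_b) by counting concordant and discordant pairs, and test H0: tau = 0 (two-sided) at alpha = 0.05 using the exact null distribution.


Step 1: Enumerate the 36 unordered pairs (i,j) with i<j and classify each by sign(x_j-x_i) * sign(y_j-y_i).
  (1,2):dx=-8,dy=+3->D; (1,3):dx=-7,dy=-9->C; (1,4):dx=+1,dy=-12->D; (1,5):dx=-3,dy=-4->C
  (1,6):dx=-6,dy=-8->C; (1,7):dx=-11,dy=-1->C; (1,8):dx=-5,dy=-6->C; (1,9):dx=-2,dy=-13->C
  (2,3):dx=+1,dy=-12->D; (2,4):dx=+9,dy=-15->D; (2,5):dx=+5,dy=-7->D; (2,6):dx=+2,dy=-11->D
  (2,7):dx=-3,dy=-4->C; (2,8):dx=+3,dy=-9->D; (2,9):dx=+6,dy=-16->D; (3,4):dx=+8,dy=-3->D
  (3,5):dx=+4,dy=+5->C; (3,6):dx=+1,dy=+1->C; (3,7):dx=-4,dy=+8->D; (3,8):dx=+2,dy=+3->C
  (3,9):dx=+5,dy=-4->D; (4,5):dx=-4,dy=+8->D; (4,6):dx=-7,dy=+4->D; (4,7):dx=-12,dy=+11->D
  (4,8):dx=-6,dy=+6->D; (4,9):dx=-3,dy=-1->C; (5,6):dx=-3,dy=-4->C; (5,7):dx=-8,dy=+3->D
  (5,8):dx=-2,dy=-2->C; (5,9):dx=+1,dy=-9->D; (6,7):dx=-5,dy=+7->D; (6,8):dx=+1,dy=+2->C
  (6,9):dx=+4,dy=-5->D; (7,8):dx=+6,dy=-5->D; (7,9):dx=+9,dy=-12->D; (8,9):dx=+3,dy=-7->D
Step 2: C = 14, D = 22, total pairs = 36.
Step 3: tau = (C - D)/(n(n-1)/2) = (14 - 22)/36 = -0.222222.
Step 4: Exact two-sided p-value (enumerate n! = 362880 permutations of y under H0): p = 0.476709.
Step 5: alpha = 0.05. fail to reject H0.

tau_b = -0.2222 (C=14, D=22), p = 0.476709, fail to reject H0.


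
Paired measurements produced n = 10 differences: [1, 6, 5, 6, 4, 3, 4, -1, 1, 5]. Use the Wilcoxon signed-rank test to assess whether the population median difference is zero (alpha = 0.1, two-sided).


Step 1: Drop any zero differences (none here) and take |d_i|.
|d| = [1, 6, 5, 6, 4, 3, 4, 1, 1, 5]
Step 2: Midrank |d_i| (ties get averaged ranks).
ranks: |1|->2, |6|->9.5, |5|->7.5, |6|->9.5, |4|->5.5, |3|->4, |4|->5.5, |1|->2, |1|->2, |5|->7.5
Step 3: Attach original signs; sum ranks with positive sign and with negative sign.
W+ = 2 + 9.5 + 7.5 + 9.5 + 5.5 + 4 + 5.5 + 2 + 7.5 = 53
W- = 2 = 2
(Check: W+ + W- = 55 should equal n(n+1)/2 = 55.)
Step 4: Test statistic W = min(W+, W-) = 2.
Step 5: Ties in |d|, so use the tie-corrected normal approximation.
        E[W] = n(n+1)/4 = 10*11/4 = 27.5.
        Tie groups: |d|=1 (t=3), |d|=4 (t=2), |d|=5 (t=2), |d|=6 (t=2); sum(t^3 - t) = 42.
        Var[W] = n(n+1)(2n+1)/24 - sum(t^3-t)/48 = 2310/24 - 42/48 = 95.375.
        z = (W - E[W]) / sqrt(Var[W]) = (2 - 27.5) / 9.7660 = -2.6111.
        Two-sided p = 2*Phi(z) = 0.009025.
Step 6: alpha = 0.1. reject H0.

W+ = 53, W- = 2, W = min = 2, p = 0.009025, reject H0.


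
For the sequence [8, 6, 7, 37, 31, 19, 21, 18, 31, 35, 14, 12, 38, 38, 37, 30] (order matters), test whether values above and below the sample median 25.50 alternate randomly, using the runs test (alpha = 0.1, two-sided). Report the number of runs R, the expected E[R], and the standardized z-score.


Step 1: Compute median = 25.50; label A = above, B = below.
Labels in order: BBBAABBBAABBAAAA  (n_A = 8, n_B = 8)
Step 2: Count runs R = 6.
Step 3: Under H0 (random ordering), E[R] = 2*n_A*n_B/(n_A+n_B) + 1 = 2*8*8/16 + 1 = 9.0000.
        Var[R] = 2*n_A*n_B*(2*n_A*n_B - n_A - n_B) / ((n_A+n_B)^2 * (n_A+n_B-1)) = 14336/3840 = 3.7333.
        SD[R] = 1.9322.
Step 4: Continuity-corrected z = (R + 0.5 - E[R]) / SD[R] = (6 + 0.5 - 9.0000) / 1.9322 = -1.2939.
Step 5: Two-sided p-value via normal approximation = 2*(1 - Phi(|z|)) = 0.195709.
Step 6: alpha = 0.1. fail to reject H0.

R = 6, z = -1.2939, p = 0.195709, fail to reject H0.


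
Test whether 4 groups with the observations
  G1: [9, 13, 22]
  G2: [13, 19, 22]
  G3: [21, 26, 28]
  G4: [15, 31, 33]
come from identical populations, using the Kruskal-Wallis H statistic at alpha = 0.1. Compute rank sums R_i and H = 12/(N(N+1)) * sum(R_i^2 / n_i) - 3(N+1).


Step 1: Combine all N = 12 observations and assign midranks.
sorted (value, group, rank): (9,G1,1), (13,G1,2.5), (13,G2,2.5), (15,G4,4), (19,G2,5), (21,G3,6), (22,G1,7.5), (22,G2,7.5), (26,G3,9), (28,G3,10), (31,G4,11), (33,G4,12)
Step 2: Sum ranks within each group.
R_1 = 11 (n_1 = 3)
R_2 = 15 (n_2 = 3)
R_3 = 25 (n_3 = 3)
R_4 = 27 (n_4 = 3)
Step 3: H = 12/(N(N+1)) * sum(R_i^2/n_i) - 3(N+1)
     = 12/(12*13) * (11^2/3 + 15^2/3 + 25^2/3 + 27^2/3) - 3*13
     = 0.076923 * 566.667 - 39
     = 4.589744.
Step 4: Ties present; correction factor C = 1 - 12/(12^3 - 12) = 0.993007. Corrected H = 4.589744 / 0.993007 = 4.622066.
Step 5: Under H0, H ~ chi^2(3); p-value = 0.201657.
Step 6: alpha = 0.1. fail to reject H0.

H = 4.6221, df = 3, p = 0.201657, fail to reject H0.


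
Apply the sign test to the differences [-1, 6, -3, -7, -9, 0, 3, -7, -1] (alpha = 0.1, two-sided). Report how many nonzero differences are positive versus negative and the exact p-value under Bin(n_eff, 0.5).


Step 1: Discard zero differences. Original n = 9; n_eff = number of nonzero differences = 8.
Nonzero differences (with sign): -1, +6, -3, -7, -9, +3, -7, -1
Step 2: Count signs: positive = 2, negative = 6.
Step 3: Under H0: P(positive) = 0.5, so the number of positives S ~ Bin(8, 0.5).
Step 4: Two-sided exact p-value = sum of Bin(8,0.5) probabilities at or below the observed probability = 0.289062.
Step 5: alpha = 0.1. fail to reject H0.

n_eff = 8, pos = 2, neg = 6, p = 0.289062, fail to reject H0.


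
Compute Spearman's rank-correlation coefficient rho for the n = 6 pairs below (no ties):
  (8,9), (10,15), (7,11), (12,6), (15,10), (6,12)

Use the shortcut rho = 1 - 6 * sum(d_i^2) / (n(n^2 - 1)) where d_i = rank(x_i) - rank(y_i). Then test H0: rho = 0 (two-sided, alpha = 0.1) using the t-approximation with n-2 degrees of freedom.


Step 1: Rank x and y separately (midranks; no ties here).
rank(x): 8->3, 10->4, 7->2, 12->5, 15->6, 6->1
rank(y): 9->2, 15->6, 11->4, 6->1, 10->3, 12->5
Step 2: d_i = R_x(i) - R_y(i); compute d_i^2.
  (3-2)^2=1, (4-6)^2=4, (2-4)^2=4, (5-1)^2=16, (6-3)^2=9, (1-5)^2=16
sum(d^2) = 50.
Step 3: rho = 1 - 6*50 / (6*(6^2 - 1)) = 1 - 300/210 = -0.428571.
Step 4: Under H0, t = rho * sqrt((n-2)/(1-rho^2)) = -0.9487 ~ t(4).
Step 5: Two-sided p-value from the t-distribution with 4 df = 0.396501.
Step 6: alpha = 0.1. fail to reject H0.

rho = -0.4286, p = 0.396501, fail to reject H0 at alpha = 0.1.


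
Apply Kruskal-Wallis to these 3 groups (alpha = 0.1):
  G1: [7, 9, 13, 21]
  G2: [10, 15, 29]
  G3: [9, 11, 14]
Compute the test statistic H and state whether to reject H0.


Step 1: Combine all N = 10 observations and assign midranks.
sorted (value, group, rank): (7,G1,1), (9,G1,2.5), (9,G3,2.5), (10,G2,4), (11,G3,5), (13,G1,6), (14,G3,7), (15,G2,8), (21,G1,9), (29,G2,10)
Step 2: Sum ranks within each group.
R_1 = 18.5 (n_1 = 4)
R_2 = 22 (n_2 = 3)
R_3 = 14.5 (n_3 = 3)
Step 3: H = 12/(N(N+1)) * sum(R_i^2/n_i) - 3(N+1)
     = 12/(10*11) * (18.5^2/4 + 22^2/3 + 14.5^2/3) - 3*11
     = 0.109091 * 316.979 - 33
     = 1.579545.
Step 4: Ties present; correction factor C = 1 - 6/(10^3 - 10) = 0.993939. Corrected H = 1.579545 / 0.993939 = 1.589177.
Step 5: Under H0, H ~ chi^2(2); p-value = 0.451767.
Step 6: alpha = 0.1. fail to reject H0.

H = 1.5892, df = 2, p = 0.451767, fail to reject H0.


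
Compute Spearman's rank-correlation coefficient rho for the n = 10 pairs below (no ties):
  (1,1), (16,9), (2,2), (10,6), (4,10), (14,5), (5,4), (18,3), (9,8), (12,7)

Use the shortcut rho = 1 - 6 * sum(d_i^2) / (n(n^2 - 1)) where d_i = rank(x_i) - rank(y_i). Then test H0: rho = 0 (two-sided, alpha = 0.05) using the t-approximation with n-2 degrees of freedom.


Step 1: Rank x and y separately (midranks; no ties here).
rank(x): 1->1, 16->9, 2->2, 10->6, 4->3, 14->8, 5->4, 18->10, 9->5, 12->7
rank(y): 1->1, 9->9, 2->2, 6->6, 10->10, 5->5, 4->4, 3->3, 8->8, 7->7
Step 2: d_i = R_x(i) - R_y(i); compute d_i^2.
  (1-1)^2=0, (9-9)^2=0, (2-2)^2=0, (6-6)^2=0, (3-10)^2=49, (8-5)^2=9, (4-4)^2=0, (10-3)^2=49, (5-8)^2=9, (7-7)^2=0
sum(d^2) = 116.
Step 3: rho = 1 - 6*116 / (10*(10^2 - 1)) = 1 - 696/990 = 0.296970.
Step 4: Under H0, t = rho * sqrt((n-2)/(1-rho^2)) = 0.8796 ~ t(8).
Step 5: Two-sided p-value from the t-distribution with 8 df = 0.404702.
Step 6: alpha = 0.05. fail to reject H0.

rho = 0.2970, p = 0.404702, fail to reject H0 at alpha = 0.05.


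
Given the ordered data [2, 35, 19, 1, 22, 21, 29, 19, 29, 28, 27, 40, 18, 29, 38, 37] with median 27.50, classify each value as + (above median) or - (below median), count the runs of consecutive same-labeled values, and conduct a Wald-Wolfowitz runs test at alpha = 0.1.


Step 1: Compute median = 27.50; label A = above, B = below.
Labels in order: BABBBBABAABABAAA  (n_A = 8, n_B = 8)
Step 2: Count runs R = 10.
Step 3: Under H0 (random ordering), E[R] = 2*n_A*n_B/(n_A+n_B) + 1 = 2*8*8/16 + 1 = 9.0000.
        Var[R] = 2*n_A*n_B*(2*n_A*n_B - n_A - n_B) / ((n_A+n_B)^2 * (n_A+n_B-1)) = 14336/3840 = 3.7333.
        SD[R] = 1.9322.
Step 4: Continuity-corrected z = (R - 0.5 - E[R]) / SD[R] = (10 - 0.5 - 9.0000) / 1.9322 = 0.2588.
Step 5: Two-sided p-value via normal approximation = 2*(1 - Phi(|z|)) = 0.795809.
Step 6: alpha = 0.1. fail to reject H0.

R = 10, z = 0.2588, p = 0.795809, fail to reject H0.


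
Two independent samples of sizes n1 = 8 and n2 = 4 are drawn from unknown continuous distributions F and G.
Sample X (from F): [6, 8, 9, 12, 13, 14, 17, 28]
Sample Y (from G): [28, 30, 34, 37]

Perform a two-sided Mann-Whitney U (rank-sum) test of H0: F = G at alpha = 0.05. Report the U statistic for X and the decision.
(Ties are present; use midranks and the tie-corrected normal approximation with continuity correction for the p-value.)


Step 1: Combine and sort all 12 observations; assign midranks.
sorted (value, group): (6,X), (8,X), (9,X), (12,X), (13,X), (14,X), (17,X), (28,X), (28,Y), (30,Y), (34,Y), (37,Y)
ranks: 6->1, 8->2, 9->3, 12->4, 13->5, 14->6, 17->7, 28->8.5, 28->8.5, 30->10, 34->11, 37->12
Step 2: Rank sum for X: R1 = 1 + 2 + 3 + 4 + 5 + 6 + 7 + 8.5 = 36.5.
Step 3: U_X = R1 - n1(n1+1)/2 = 36.5 - 8*9/2 = 36.5 - 36 = 0.5.
       U_Y = n1*n2 - U_X = 32 - 0.5 = 31.5.
Step 4: Ties are present, so use the tie-corrected normal approximation (with continuity correction) for the p-value.
Step 5: p-value = 0.010708; compare to alpha = 0.05. reject H0.

U_X = 0.5, p = 0.010708, reject H0 at alpha = 0.05.


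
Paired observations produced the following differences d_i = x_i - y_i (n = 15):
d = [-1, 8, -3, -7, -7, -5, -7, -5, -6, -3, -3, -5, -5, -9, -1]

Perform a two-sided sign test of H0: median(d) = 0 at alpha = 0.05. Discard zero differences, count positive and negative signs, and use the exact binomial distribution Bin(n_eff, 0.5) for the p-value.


Step 1: Discard zero differences. Original n = 15; n_eff = number of nonzero differences = 15.
Nonzero differences (with sign): -1, +8, -3, -7, -7, -5, -7, -5, -6, -3, -3, -5, -5, -9, -1
Step 2: Count signs: positive = 1, negative = 14.
Step 3: Under H0: P(positive) = 0.5, so the number of positives S ~ Bin(15, 0.5).
Step 4: Two-sided exact p-value = sum of Bin(15,0.5) probabilities at or below the observed probability = 0.000977.
Step 5: alpha = 0.05. reject H0.

n_eff = 15, pos = 1, neg = 14, p = 0.000977, reject H0.


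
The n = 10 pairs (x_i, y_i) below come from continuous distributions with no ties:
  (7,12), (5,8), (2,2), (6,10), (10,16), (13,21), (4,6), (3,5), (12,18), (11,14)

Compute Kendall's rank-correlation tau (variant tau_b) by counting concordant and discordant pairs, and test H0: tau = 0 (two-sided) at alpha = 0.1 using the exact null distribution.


Step 1: Enumerate the 45 unordered pairs (i,j) with i<j and classify each by sign(x_j-x_i) * sign(y_j-y_i).
  (1,2):dx=-2,dy=-4->C; (1,3):dx=-5,dy=-10->C; (1,4):dx=-1,dy=-2->C; (1,5):dx=+3,dy=+4->C
  (1,6):dx=+6,dy=+9->C; (1,7):dx=-3,dy=-6->C; (1,8):dx=-4,dy=-7->C; (1,9):dx=+5,dy=+6->C
  (1,10):dx=+4,dy=+2->C; (2,3):dx=-3,dy=-6->C; (2,4):dx=+1,dy=+2->C; (2,5):dx=+5,dy=+8->C
  (2,6):dx=+8,dy=+13->C; (2,7):dx=-1,dy=-2->C; (2,8):dx=-2,dy=-3->C; (2,9):dx=+7,dy=+10->C
  (2,10):dx=+6,dy=+6->C; (3,4):dx=+4,dy=+8->C; (3,5):dx=+8,dy=+14->C; (3,6):dx=+11,dy=+19->C
  (3,7):dx=+2,dy=+4->C; (3,8):dx=+1,dy=+3->C; (3,9):dx=+10,dy=+16->C; (3,10):dx=+9,dy=+12->C
  (4,5):dx=+4,dy=+6->C; (4,6):dx=+7,dy=+11->C; (4,7):dx=-2,dy=-4->C; (4,8):dx=-3,dy=-5->C
  (4,9):dx=+6,dy=+8->C; (4,10):dx=+5,dy=+4->C; (5,6):dx=+3,dy=+5->C; (5,7):dx=-6,dy=-10->C
  (5,8):dx=-7,dy=-11->C; (5,9):dx=+2,dy=+2->C; (5,10):dx=+1,dy=-2->D; (6,7):dx=-9,dy=-15->C
  (6,8):dx=-10,dy=-16->C; (6,9):dx=-1,dy=-3->C; (6,10):dx=-2,dy=-7->C; (7,8):dx=-1,dy=-1->C
  (7,9):dx=+8,dy=+12->C; (7,10):dx=+7,dy=+8->C; (8,9):dx=+9,dy=+13->C; (8,10):dx=+8,dy=+9->C
  (9,10):dx=-1,dy=-4->C
Step 2: C = 44, D = 1, total pairs = 45.
Step 3: tau = (C - D)/(n(n-1)/2) = (44 - 1)/45 = 0.955556.
Step 4: Exact two-sided p-value (enumerate n! = 3628800 permutations of y under H0): p = 0.000006.
Step 5: alpha = 0.1. reject H0.

tau_b = 0.9556 (C=44, D=1), p = 0.000006, reject H0.


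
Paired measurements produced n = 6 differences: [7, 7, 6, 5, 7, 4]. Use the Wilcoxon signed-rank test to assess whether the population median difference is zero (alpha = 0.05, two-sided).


Step 1: Drop any zero differences (none here) and take |d_i|.
|d| = [7, 7, 6, 5, 7, 4]
Step 2: Midrank |d_i| (ties get averaged ranks).
ranks: |7|->5, |7|->5, |6|->3, |5|->2, |7|->5, |4|->1
Step 3: Attach original signs; sum ranks with positive sign and with negative sign.
W+ = 5 + 5 + 3 + 2 + 5 + 1 = 21
W- = 0 = 0
(Check: W+ + W- = 21 should equal n(n+1)/2 = 21.)
Step 4: Test statistic W = min(W+, W-) = 0.
Step 5: Ties in |d|, so use the tie-corrected normal approximation.
        E[W] = n(n+1)/4 = 6*7/4 = 10.5.
        Tie groups: |d|=7 (t=3); sum(t^3 - t) = 24.
        Var[W] = n(n+1)(2n+1)/24 - sum(t^3-t)/48 = 546/24 - 24/48 = 22.25.
        z = (W - E[W]) / sqrt(Var[W]) = (0 - 10.5) / 4.7170 = -2.2260.
        Two-sided p = 2*Phi(z) = 0.026014.
Step 6: alpha = 0.05. reject H0.

W+ = 21, W- = 0, W = min = 0, p = 0.026014, reject H0.


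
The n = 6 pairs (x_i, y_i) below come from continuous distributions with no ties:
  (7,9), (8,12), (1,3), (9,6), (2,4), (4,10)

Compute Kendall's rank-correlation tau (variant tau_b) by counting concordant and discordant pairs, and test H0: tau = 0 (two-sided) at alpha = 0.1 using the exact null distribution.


Step 1: Enumerate the 15 unordered pairs (i,j) with i<j and classify each by sign(x_j-x_i) * sign(y_j-y_i).
  (1,2):dx=+1,dy=+3->C; (1,3):dx=-6,dy=-6->C; (1,4):dx=+2,dy=-3->D; (1,5):dx=-5,dy=-5->C
  (1,6):dx=-3,dy=+1->D; (2,3):dx=-7,dy=-9->C; (2,4):dx=+1,dy=-6->D; (2,5):dx=-6,dy=-8->C
  (2,6):dx=-4,dy=-2->C; (3,4):dx=+8,dy=+3->C; (3,5):dx=+1,dy=+1->C; (3,6):dx=+3,dy=+7->C
  (4,5):dx=-7,dy=-2->C; (4,6):dx=-5,dy=+4->D; (5,6):dx=+2,dy=+6->C
Step 2: C = 11, D = 4, total pairs = 15.
Step 3: tau = (C - D)/(n(n-1)/2) = (11 - 4)/15 = 0.466667.
Step 4: Exact two-sided p-value (enumerate n! = 720 permutations of y under H0): p = 0.272222.
Step 5: alpha = 0.1. fail to reject H0.

tau_b = 0.4667 (C=11, D=4), p = 0.272222, fail to reject H0.


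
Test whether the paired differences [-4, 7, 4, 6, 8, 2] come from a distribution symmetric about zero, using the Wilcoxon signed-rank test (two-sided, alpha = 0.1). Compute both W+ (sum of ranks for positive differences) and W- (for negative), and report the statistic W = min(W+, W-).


Step 1: Drop any zero differences (none here) and take |d_i|.
|d| = [4, 7, 4, 6, 8, 2]
Step 2: Midrank |d_i| (ties get averaged ranks).
ranks: |4|->2.5, |7|->5, |4|->2.5, |6|->4, |8|->6, |2|->1
Step 3: Attach original signs; sum ranks with positive sign and with negative sign.
W+ = 5 + 2.5 + 4 + 6 + 1 = 18.5
W- = 2.5 = 2.5
(Check: W+ + W- = 21 should equal n(n+1)/2 = 21.)
Step 4: Test statistic W = min(W+, W-) = 2.5.
Step 5: Ties in |d|, so use the tie-corrected normal approximation.
        E[W] = n(n+1)/4 = 6*7/4 = 10.5.
        Tie groups: |d|=4 (t=2); sum(t^3 - t) = 6.
        Var[W] = n(n+1)(2n+1)/24 - sum(t^3-t)/48 = 546/24 - 6/48 = 22.625.
        z = (W - E[W]) / sqrt(Var[W]) = (2.5 - 10.5) / 4.7566 = -1.6819.
        Two-sided p = 2*Phi(z) = 0.092592.
Step 6: alpha = 0.1. reject H0.

W+ = 18.5, W- = 2.5, W = min = 2.5, p = 0.092592, reject H0.


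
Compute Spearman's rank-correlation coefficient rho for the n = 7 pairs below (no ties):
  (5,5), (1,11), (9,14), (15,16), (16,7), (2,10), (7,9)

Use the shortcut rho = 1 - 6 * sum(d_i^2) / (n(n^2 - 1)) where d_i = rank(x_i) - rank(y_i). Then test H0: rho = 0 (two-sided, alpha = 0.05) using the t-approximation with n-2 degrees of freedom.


Step 1: Rank x and y separately (midranks; no ties here).
rank(x): 5->3, 1->1, 9->5, 15->6, 16->7, 2->2, 7->4
rank(y): 5->1, 11->5, 14->6, 16->7, 7->2, 10->4, 9->3
Step 2: d_i = R_x(i) - R_y(i); compute d_i^2.
  (3-1)^2=4, (1-5)^2=16, (5-6)^2=1, (6-7)^2=1, (7-2)^2=25, (2-4)^2=4, (4-3)^2=1
sum(d^2) = 52.
Step 3: rho = 1 - 6*52 / (7*(7^2 - 1)) = 1 - 312/336 = 0.071429.
Step 4: Under H0, t = rho * sqrt((n-2)/(1-rho^2)) = 0.1601 ~ t(5).
Step 5: Two-sided p-value from the t-distribution with 5 df = 0.879048.
Step 6: alpha = 0.05. fail to reject H0.

rho = 0.0714, p = 0.879048, fail to reject H0 at alpha = 0.05.


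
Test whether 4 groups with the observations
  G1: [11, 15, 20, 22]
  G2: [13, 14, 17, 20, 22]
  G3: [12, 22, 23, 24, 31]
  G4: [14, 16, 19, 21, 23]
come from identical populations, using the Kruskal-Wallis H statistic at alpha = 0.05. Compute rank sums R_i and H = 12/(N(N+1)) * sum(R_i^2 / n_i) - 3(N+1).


Step 1: Combine all N = 19 observations and assign midranks.
sorted (value, group, rank): (11,G1,1), (12,G3,2), (13,G2,3), (14,G2,4.5), (14,G4,4.5), (15,G1,6), (16,G4,7), (17,G2,8), (19,G4,9), (20,G1,10.5), (20,G2,10.5), (21,G4,12), (22,G1,14), (22,G2,14), (22,G3,14), (23,G3,16.5), (23,G4,16.5), (24,G3,18), (31,G3,19)
Step 2: Sum ranks within each group.
R_1 = 31.5 (n_1 = 4)
R_2 = 40 (n_2 = 5)
R_3 = 69.5 (n_3 = 5)
R_4 = 49 (n_4 = 5)
Step 3: H = 12/(N(N+1)) * sum(R_i^2/n_i) - 3(N+1)
     = 12/(19*20) * (31.5^2/4 + 40^2/5 + 69.5^2/5 + 49^2/5) - 3*20
     = 0.031579 * 2014.31 - 60
     = 3.609868.
Step 4: Ties present; correction factor C = 1 - 42/(19^3 - 19) = 0.993860. Corrected H = 3.609868 / 0.993860 = 3.632171.
Step 5: Under H0, H ~ chi^2(3); p-value = 0.304020.
Step 6: alpha = 0.05. fail to reject H0.

H = 3.6322, df = 3, p = 0.304020, fail to reject H0.


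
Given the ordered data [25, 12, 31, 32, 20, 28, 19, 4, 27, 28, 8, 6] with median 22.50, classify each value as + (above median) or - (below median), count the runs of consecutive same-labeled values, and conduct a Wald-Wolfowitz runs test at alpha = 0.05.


Step 1: Compute median = 22.50; label A = above, B = below.
Labels in order: ABAABABBAABB  (n_A = 6, n_B = 6)
Step 2: Count runs R = 8.
Step 3: Under H0 (random ordering), E[R] = 2*n_A*n_B/(n_A+n_B) + 1 = 2*6*6/12 + 1 = 7.0000.
        Var[R] = 2*n_A*n_B*(2*n_A*n_B - n_A - n_B) / ((n_A+n_B)^2 * (n_A+n_B-1)) = 4320/1584 = 2.7273.
        SD[R] = 1.6514.
Step 4: Continuity-corrected z = (R - 0.5 - E[R]) / SD[R] = (8 - 0.5 - 7.0000) / 1.6514 = 0.3028.
Step 5: Two-sided p-value via normal approximation = 2*(1 - Phi(|z|)) = 0.762069.
Step 6: alpha = 0.05. fail to reject H0.

R = 8, z = 0.3028, p = 0.762069, fail to reject H0.


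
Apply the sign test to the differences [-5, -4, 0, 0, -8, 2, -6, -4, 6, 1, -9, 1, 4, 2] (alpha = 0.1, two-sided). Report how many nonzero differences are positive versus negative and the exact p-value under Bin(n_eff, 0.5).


Step 1: Discard zero differences. Original n = 14; n_eff = number of nonzero differences = 12.
Nonzero differences (with sign): -5, -4, -8, +2, -6, -4, +6, +1, -9, +1, +4, +2
Step 2: Count signs: positive = 6, negative = 6.
Step 3: Under H0: P(positive) = 0.5, so the number of positives S ~ Bin(12, 0.5).
Step 4: Two-sided exact p-value = sum of Bin(12,0.5) probabilities at or below the observed probability = 1.000000.
Step 5: alpha = 0.1. fail to reject H0.

n_eff = 12, pos = 6, neg = 6, p = 1.000000, fail to reject H0.


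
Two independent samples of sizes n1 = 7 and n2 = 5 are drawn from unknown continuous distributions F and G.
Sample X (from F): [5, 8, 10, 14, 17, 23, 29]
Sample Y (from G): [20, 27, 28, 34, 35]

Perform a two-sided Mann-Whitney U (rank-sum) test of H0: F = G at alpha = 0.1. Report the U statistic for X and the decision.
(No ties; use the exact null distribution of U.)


Step 1: Combine and sort all 12 observations; assign midranks.
sorted (value, group): (5,X), (8,X), (10,X), (14,X), (17,X), (20,Y), (23,X), (27,Y), (28,Y), (29,X), (34,Y), (35,Y)
ranks: 5->1, 8->2, 10->3, 14->4, 17->5, 20->6, 23->7, 27->8, 28->9, 29->10, 34->11, 35->12
Step 2: Rank sum for X: R1 = 1 + 2 + 3 + 4 + 5 + 7 + 10 = 32.
Step 3: U_X = R1 - n1(n1+1)/2 = 32 - 7*8/2 = 32 - 28 = 4.
       U_Y = n1*n2 - U_X = 35 - 4 = 31.
Step 4: No ties, so the exact null distribution of U (based on enumerating the C(12,7) = 792 equally likely rank assignments) gives the two-sided p-value.
Step 5: p-value = 0.030303; compare to alpha = 0.1. reject H0.

U_X = 4, p = 0.030303, reject H0 at alpha = 0.1.


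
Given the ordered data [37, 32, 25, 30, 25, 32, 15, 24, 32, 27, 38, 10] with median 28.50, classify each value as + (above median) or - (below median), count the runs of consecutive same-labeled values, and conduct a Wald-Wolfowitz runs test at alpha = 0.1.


Step 1: Compute median = 28.50; label A = above, B = below.
Labels in order: AABABABBABAB  (n_A = 6, n_B = 6)
Step 2: Count runs R = 10.
Step 3: Under H0 (random ordering), E[R] = 2*n_A*n_B/(n_A+n_B) + 1 = 2*6*6/12 + 1 = 7.0000.
        Var[R] = 2*n_A*n_B*(2*n_A*n_B - n_A - n_B) / ((n_A+n_B)^2 * (n_A+n_B-1)) = 4320/1584 = 2.7273.
        SD[R] = 1.6514.
Step 4: Continuity-corrected z = (R - 0.5 - E[R]) / SD[R] = (10 - 0.5 - 7.0000) / 1.6514 = 1.5138.
Step 5: Two-sided p-value via normal approximation = 2*(1 - Phi(|z|)) = 0.130070.
Step 6: alpha = 0.1. fail to reject H0.

R = 10, z = 1.5138, p = 0.130070, fail to reject H0.


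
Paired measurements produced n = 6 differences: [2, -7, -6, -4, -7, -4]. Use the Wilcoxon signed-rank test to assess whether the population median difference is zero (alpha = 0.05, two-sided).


Step 1: Drop any zero differences (none here) and take |d_i|.
|d| = [2, 7, 6, 4, 7, 4]
Step 2: Midrank |d_i| (ties get averaged ranks).
ranks: |2|->1, |7|->5.5, |6|->4, |4|->2.5, |7|->5.5, |4|->2.5
Step 3: Attach original signs; sum ranks with positive sign and with negative sign.
W+ = 1 = 1
W- = 5.5 + 4 + 2.5 + 5.5 + 2.5 = 20
(Check: W+ + W- = 21 should equal n(n+1)/2 = 21.)
Step 4: Test statistic W = min(W+, W-) = 1.
Step 5: Ties in |d|, so use the tie-corrected normal approximation.
        E[W] = n(n+1)/4 = 6*7/4 = 10.5.
        Tie groups: |d|=4 (t=2), |d|=7 (t=2); sum(t^3 - t) = 12.
        Var[W] = n(n+1)(2n+1)/24 - sum(t^3-t)/48 = 546/24 - 12/48 = 22.5.
        z = (W - E[W]) / sqrt(Var[W]) = (1 - 10.5) / 4.7434 = -2.0028.
        Two-sided p = 2*Phi(z) = 0.045201.
Step 6: alpha = 0.05. reject H0.

W+ = 1, W- = 20, W = min = 1, p = 0.045201, reject H0.


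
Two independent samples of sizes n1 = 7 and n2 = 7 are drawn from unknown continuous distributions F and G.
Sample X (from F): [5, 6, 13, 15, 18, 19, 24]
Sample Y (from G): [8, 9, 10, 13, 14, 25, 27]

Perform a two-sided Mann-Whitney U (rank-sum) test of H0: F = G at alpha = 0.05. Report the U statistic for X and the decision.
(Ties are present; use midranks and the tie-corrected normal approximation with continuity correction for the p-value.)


Step 1: Combine and sort all 14 observations; assign midranks.
sorted (value, group): (5,X), (6,X), (8,Y), (9,Y), (10,Y), (13,X), (13,Y), (14,Y), (15,X), (18,X), (19,X), (24,X), (25,Y), (27,Y)
ranks: 5->1, 6->2, 8->3, 9->4, 10->5, 13->6.5, 13->6.5, 14->8, 15->9, 18->10, 19->11, 24->12, 25->13, 27->14
Step 2: Rank sum for X: R1 = 1 + 2 + 6.5 + 9 + 10 + 11 + 12 = 51.5.
Step 3: U_X = R1 - n1(n1+1)/2 = 51.5 - 7*8/2 = 51.5 - 28 = 23.5.
       U_Y = n1*n2 - U_X = 49 - 23.5 = 25.5.
Step 4: Ties are present, so use the tie-corrected normal approximation (with continuity correction) for the p-value.
Step 5: p-value = 0.949004; compare to alpha = 0.05. fail to reject H0.

U_X = 23.5, p = 0.949004, fail to reject H0 at alpha = 0.05.


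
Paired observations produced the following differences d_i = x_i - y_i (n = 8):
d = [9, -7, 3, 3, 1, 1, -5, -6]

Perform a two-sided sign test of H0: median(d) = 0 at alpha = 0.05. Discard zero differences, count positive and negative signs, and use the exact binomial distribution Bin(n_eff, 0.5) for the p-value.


Step 1: Discard zero differences. Original n = 8; n_eff = number of nonzero differences = 8.
Nonzero differences (with sign): +9, -7, +3, +3, +1, +1, -5, -6
Step 2: Count signs: positive = 5, negative = 3.
Step 3: Under H0: P(positive) = 0.5, so the number of positives S ~ Bin(8, 0.5).
Step 4: Two-sided exact p-value = sum of Bin(8,0.5) probabilities at or below the observed probability = 0.726562.
Step 5: alpha = 0.05. fail to reject H0.

n_eff = 8, pos = 5, neg = 3, p = 0.726562, fail to reject H0.


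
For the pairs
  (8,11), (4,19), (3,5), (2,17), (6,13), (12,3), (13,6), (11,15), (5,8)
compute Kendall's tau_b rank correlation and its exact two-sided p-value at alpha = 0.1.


Step 1: Enumerate the 36 unordered pairs (i,j) with i<j and classify each by sign(x_j-x_i) * sign(y_j-y_i).
  (1,2):dx=-4,dy=+8->D; (1,3):dx=-5,dy=-6->C; (1,4):dx=-6,dy=+6->D; (1,5):dx=-2,dy=+2->D
  (1,6):dx=+4,dy=-8->D; (1,7):dx=+5,dy=-5->D; (1,8):dx=+3,dy=+4->C; (1,9):dx=-3,dy=-3->C
  (2,3):dx=-1,dy=-14->C; (2,4):dx=-2,dy=-2->C; (2,5):dx=+2,dy=-6->D; (2,6):dx=+8,dy=-16->D
  (2,7):dx=+9,dy=-13->D; (2,8):dx=+7,dy=-4->D; (2,9):dx=+1,dy=-11->D; (3,4):dx=-1,dy=+12->D
  (3,5):dx=+3,dy=+8->C; (3,6):dx=+9,dy=-2->D; (3,7):dx=+10,dy=+1->C; (3,8):dx=+8,dy=+10->C
  (3,9):dx=+2,dy=+3->C; (4,5):dx=+4,dy=-4->D; (4,6):dx=+10,dy=-14->D; (4,7):dx=+11,dy=-11->D
  (4,8):dx=+9,dy=-2->D; (4,9):dx=+3,dy=-9->D; (5,6):dx=+6,dy=-10->D; (5,7):dx=+7,dy=-7->D
  (5,8):dx=+5,dy=+2->C; (5,9):dx=-1,dy=-5->C; (6,7):dx=+1,dy=+3->C; (6,8):dx=-1,dy=+12->D
  (6,9):dx=-7,dy=+5->D; (7,8):dx=-2,dy=+9->D; (7,9):dx=-8,dy=+2->D; (8,9):dx=-6,dy=-7->C
Step 2: C = 13, D = 23, total pairs = 36.
Step 3: tau = (C - D)/(n(n-1)/2) = (13 - 23)/36 = -0.277778.
Step 4: Exact two-sided p-value (enumerate n! = 362880 permutations of y under H0): p = 0.358488.
Step 5: alpha = 0.1. fail to reject H0.

tau_b = -0.2778 (C=13, D=23), p = 0.358488, fail to reject H0.


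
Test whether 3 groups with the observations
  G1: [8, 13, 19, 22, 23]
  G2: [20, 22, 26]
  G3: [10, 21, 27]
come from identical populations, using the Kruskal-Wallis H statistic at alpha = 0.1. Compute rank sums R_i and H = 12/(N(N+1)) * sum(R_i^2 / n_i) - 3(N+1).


Step 1: Combine all N = 11 observations and assign midranks.
sorted (value, group, rank): (8,G1,1), (10,G3,2), (13,G1,3), (19,G1,4), (20,G2,5), (21,G3,6), (22,G1,7.5), (22,G2,7.5), (23,G1,9), (26,G2,10), (27,G3,11)
Step 2: Sum ranks within each group.
R_1 = 24.5 (n_1 = 5)
R_2 = 22.5 (n_2 = 3)
R_3 = 19 (n_3 = 3)
Step 3: H = 12/(N(N+1)) * sum(R_i^2/n_i) - 3(N+1)
     = 12/(11*12) * (24.5^2/5 + 22.5^2/3 + 19^2/3) - 3*12
     = 0.090909 * 409.133 - 36
     = 1.193939.
Step 4: Ties present; correction factor C = 1 - 6/(11^3 - 11) = 0.995455. Corrected H = 1.193939 / 0.995455 = 1.199391.
Step 5: Under H0, H ~ chi^2(2); p-value = 0.548979.
Step 6: alpha = 0.1. fail to reject H0.

H = 1.1994, df = 2, p = 0.548979, fail to reject H0.
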